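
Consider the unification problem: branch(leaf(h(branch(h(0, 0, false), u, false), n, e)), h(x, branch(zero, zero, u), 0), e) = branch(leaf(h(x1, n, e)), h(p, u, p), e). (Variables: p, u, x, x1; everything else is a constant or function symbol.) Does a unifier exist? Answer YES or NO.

NO

Decompose branch/3: leaf(h(branch(h(0, 0, false), u, false), n, e)) = leaf(h(x1, n, e)),  h(x, branch(zero, zero, u), 0) = h(p, u, p),  e = e.
Decompose leaf/1: h(branch(h(0, 0, false), u, false), n, e) = h(x1, n, e).
Decompose h/3: branch(h(0, 0, false), u, false) = x1,  n = n,  e = e.
Bind x1 := branch(h(0, 0, false), u, false); no other remaining equation mentions x1.
Delete trivial equation n = n.
Delete trivial equation e = e.
Decompose h/3: x = p,  branch(zero, zero, u) = u,  0 = p.
Bind x := p; no other remaining equation mentions x.
Occurs check fails: u occurs in branch(zero, zero, u); the equation u = branch(zero, zero, u) has no finite solution.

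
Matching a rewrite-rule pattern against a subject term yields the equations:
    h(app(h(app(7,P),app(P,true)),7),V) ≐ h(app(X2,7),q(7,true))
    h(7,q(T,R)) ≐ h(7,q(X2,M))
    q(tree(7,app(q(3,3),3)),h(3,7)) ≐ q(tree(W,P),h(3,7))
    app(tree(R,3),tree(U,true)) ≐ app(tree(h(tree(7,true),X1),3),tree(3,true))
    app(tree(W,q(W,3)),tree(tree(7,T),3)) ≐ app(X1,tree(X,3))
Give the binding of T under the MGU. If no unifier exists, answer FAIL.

h(app(7,app(q(3,3),3)),app(app(q(3,3),3),true))

Decompose h/2: app(h(app(7,P),app(P,true)),7) ≐ app(X2,7),  V ≐ q(7,true).
Decompose app/2: h(app(7,P),app(P,true)) ≐ X2,  7 ≐ 7.
Bind X2 := h(app(7,P),app(P,true)); substituting into the one remaining equation that mentions X2 gives: h(7,q(T,R)) ≐ h(7,q(h(app(7,P),app(P,true)),M)).
Delete trivial equation 7 ≐ 7.
Bind V := q(7,true); no other remaining equation mentions V.
Decompose h/2: 7 ≐ 7,  q(T,R) ≐ q(h(app(7,P),app(P,true)),M).
Delete trivial equation 7 ≐ 7.
Decompose q/2: T ≐ h(app(7,P),app(P,true)),  R ≐ M.
Bind T := h(app(7,P),app(P,true)); substituting into the one remaining equation that mentions T gives: app(tree(W,q(W,3)),tree(tree(7,h(app(7,P),app(P,true))),3)) ≐ app(X1,tree(X,3)).
Bind R := M; substituting into the one remaining equation that mentions R gives: app(tree(M,3),tree(U,true)) ≐ app(tree(h(tree(7,true),X1),3),tree(3,true)).
Decompose q/2: tree(7,app(q(3,3),3)) ≐ tree(W,P),  h(3,7) ≐ h(3,7).
Decompose tree/2: 7 ≐ W,  app(q(3,3),3) ≐ P.
Bind W := 7; substituting into the one remaining equation that mentions W gives: app(tree(7,q(7,3)),tree(tree(7,h(app(7,P),app(P,true))),3)) ≐ app(X1,tree(X,3)).
Bind P := app(q(3,3),3); substituting into the one remaining equation that mentions P gives: app(tree(7,q(7,3)),tree(tree(7,h(app(7,app(q(3,3),3)),app(app(q(3,3),3),true))),3)) ≐ app(X1,tree(X,3)). Substituting into the earlier bindings gives X2 := h(app(7,app(q(3,3),3)),app(app(q(3,3),3),true)), T := h(app(7,app(q(3,3),3)),app(app(q(3,3),3),true)).
Delete trivial equation h(3,7) ≐ h(3,7).
Decompose app/2: tree(M,3) ≐ tree(h(tree(7,true),X1),3),  tree(U,true) ≐ tree(3,true).
Decompose tree/2: M ≐ h(tree(7,true),X1),  3 ≐ 3.
Bind M := h(tree(7,true),X1); no other remaining equation mentions M. Substituting into the earlier binding gives R := h(tree(7,true),X1).
Delete trivial equation 3 ≐ 3.
Decompose tree/2: U ≐ 3,  true ≐ true.
Bind U := 3; no other remaining equation mentions U.
Delete trivial equation true ≐ true.
Decompose app/2: tree(7,q(7,3)) ≐ X1,  tree(tree(7,h(app(7,app(q(3,3),3)),app(app(q(3,3),3),true))),3) ≐ tree(X,3).
Bind X1 := tree(7,q(7,3)); no other remaining equation mentions X1. Substituting into the earlier bindings gives R := h(tree(7,true),tree(7,q(7,3))), M := h(tree(7,true),tree(7,q(7,3))).
Decompose tree/2: tree(7,h(app(7,app(q(3,3),3)),app(app(q(3,3),3),true))) ≐ X,  3 ≐ 3.
Bind X := tree(7,h(app(7,app(q(3,3),3)),app(app(q(3,3),3),true))); no other remaining equation mentions X.
Delete trivial equation 3 ≐ 3.
MGU = { X2 ↦ h(app(7,app(q(3,3),3)),app(app(q(3,3),3),true)), V ↦ q(7,true), T ↦ h(app(7,app(q(3,3),3)),app(app(q(3,3),3),true)), R ↦ h(tree(7,true),tree(7,q(7,3))), W ↦ 7, P ↦ app(q(3,3),3), M ↦ h(tree(7,true),tree(7,q(7,3))), U ↦ 3, X1 ↦ tree(7,q(7,3)), X ↦ tree(7,h(app(7,app(q(3,3),3)),app(app(q(3,3),3),true))) }, so T ↦ h(app(7,app(q(3,3),3)),app(app(q(3,3),3),true)).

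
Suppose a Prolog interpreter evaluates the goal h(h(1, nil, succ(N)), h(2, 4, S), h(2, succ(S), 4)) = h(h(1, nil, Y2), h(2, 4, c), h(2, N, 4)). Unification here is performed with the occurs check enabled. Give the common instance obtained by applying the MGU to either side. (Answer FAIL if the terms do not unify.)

h(h(1, nil, succ(succ(c))), h(2, 4, c), h(2, succ(c), 4))

Decompose h/3: h(1, nil, succ(N)) = h(1, nil, Y2),  h(2, 4, S) = h(2, 4, c),  h(2, succ(S), 4) = h(2, N, 4).
Decompose h/3: 1 = 1,  nil = nil,  succ(N) = Y2.
Delete trivial equation 1 = 1.
Delete trivial equation nil = nil.
Bind Y2 := succ(N); no other remaining equation mentions Y2.
Decompose h/3: 2 = 2,  4 = 4,  S = c.
Delete trivial equation 2 = 2.
Delete trivial equation 4 = 4.
Bind S := c; substituting into the remaining equation gives: h(2, succ(c), 4) = h(2, N, 4).
Decompose h/3: 2 = 2,  succ(c) = N,  4 = 4.
Delete trivial equation 2 = 2.
Bind N := succ(c); no other remaining equation mentions N. Substituting into the earlier binding gives Y2 := succ(succ(c)).
Delete trivial equation 4 = 4.
Applying the MGU to either side gives h(h(1, nil, succ(succ(c))), h(2, 4, c), h(2, succ(c), 4)).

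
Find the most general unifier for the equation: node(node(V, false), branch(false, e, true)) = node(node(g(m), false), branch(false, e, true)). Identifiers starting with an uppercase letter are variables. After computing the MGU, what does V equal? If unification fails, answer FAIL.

g(m)

Decompose node/2: node(V, false) = node(g(m), false),  branch(false, e, true) = branch(false, e, true).
Decompose node/2: V = g(m),  false = false.
Bind V := g(m); no other remaining equation mentions V.
Delete trivial equation false = false.
Delete trivial equation branch(false, e, true) = branch(false, e, true).
MGU = { V ↦ g(m) }, so V ↦ g(m).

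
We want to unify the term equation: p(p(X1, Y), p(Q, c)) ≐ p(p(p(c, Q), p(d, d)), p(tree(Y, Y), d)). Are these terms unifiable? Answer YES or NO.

NO

Decompose p/2: p(X1, Y) ≐ p(p(c, Q), p(d, d)),  p(Q, c) ≐ p(tree(Y, Y), d).
Decompose p/2: X1 ≐ p(c, Q),  Y ≐ p(d, d).
Bind X1 := p(c, Q); no other remaining equation mentions X1.
Bind Y := p(d, d); substituting into the remaining equation gives: p(Q, c) ≐ p(tree(p(d, d), p(d, d)), d).
Decompose p/2: Q ≐ tree(p(d, d), p(d, d)),  c ≐ d.
Bind Q := tree(p(d, d), p(d, d)); no other remaining equation mentions Q. Substituting into the earlier binding gives X1 := p(c, tree(p(d, d), p(d, d))).
Clash: constants c and d differ; no unifier exists.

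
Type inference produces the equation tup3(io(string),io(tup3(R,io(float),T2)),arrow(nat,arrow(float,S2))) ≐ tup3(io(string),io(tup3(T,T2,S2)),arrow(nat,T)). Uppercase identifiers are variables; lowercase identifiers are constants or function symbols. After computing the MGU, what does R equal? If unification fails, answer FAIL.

Decompose tup3/3: io(string) ≐ io(string),  io(tup3(R,io(float),T2)) ≐ io(tup3(T,T2,S2)),  arrow(nat,arrow(float,S2)) ≐ arrow(nat,T).
Delete trivial equation io(string) ≐ io(string).
Decompose io/1: tup3(R,io(float),T2) ≐ tup3(T,T2,S2).
Decompose tup3/3: R ≐ T,  io(float) ≐ T2,  T2 ≐ S2.
Bind R := T; no other remaining equation mentions R.
Bind T2 := io(float); substituting into the one remaining equation that mentions T2 gives: io(float) ≐ S2.
Bind S2 := io(float); substituting into the remaining equation gives: arrow(nat,arrow(float,io(float))) ≐ arrow(nat,T).
Decompose arrow/2: nat ≐ nat,  arrow(float,io(float)) ≐ T.
Delete trivial equation nat ≐ nat.
Bind T := arrow(float,io(float)). Substituting into the earlier binding gives R := arrow(float,io(float)).
MGU = { R ↦ arrow(float,io(float)), T2 ↦ io(float), S2 ↦ io(float), T ↦ arrow(float,io(float)) }, so R ↦ arrow(float,io(float)).

arrow(float,io(float))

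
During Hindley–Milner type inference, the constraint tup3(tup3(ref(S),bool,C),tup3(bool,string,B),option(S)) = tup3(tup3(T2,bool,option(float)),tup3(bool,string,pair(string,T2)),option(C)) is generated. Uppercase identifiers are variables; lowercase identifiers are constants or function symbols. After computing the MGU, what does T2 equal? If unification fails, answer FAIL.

ref(option(float))

Decompose tup3/3: tup3(ref(S),bool,C) = tup3(T2,bool,option(float)),  tup3(bool,string,B) = tup3(bool,string,pair(string,T2)),  option(S) = option(C).
Decompose tup3/3: ref(S) = T2,  bool = bool,  C = option(float).
Bind T2 := ref(S); substituting into the one remaining equation that mentions T2 gives: tup3(bool,string,B) = tup3(bool,string,pair(string,ref(S))).
Delete trivial equation bool = bool.
Bind C := option(float); substituting into the one remaining equation that mentions C gives: option(S) = option(option(float)).
Decompose tup3/3: bool = bool,  string = string,  B = pair(string,ref(S)).
Delete trivial equation bool = bool.
Delete trivial equation string = string.
Bind B := pair(string,ref(S)); no other remaining equation mentions B.
Decompose option/1: S = option(float).
Bind S := option(float). Substituting into the earlier bindings gives T2 := ref(option(float)), B := pair(string,ref(option(float))).
MGU = { T2 ↦ ref(option(float)), C ↦ option(float), B ↦ pair(string,ref(option(float))), S ↦ option(float) }, so T2 ↦ ref(option(float)).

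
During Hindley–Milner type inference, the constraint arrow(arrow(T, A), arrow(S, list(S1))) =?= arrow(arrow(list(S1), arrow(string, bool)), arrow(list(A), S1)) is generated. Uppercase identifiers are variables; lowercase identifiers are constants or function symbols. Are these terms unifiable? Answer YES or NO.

Decompose arrow/2: arrow(T, A) =?= arrow(list(S1), arrow(string, bool)),  arrow(S, list(S1)) =?= arrow(list(A), S1).
Decompose arrow/2: T =?= list(S1),  A =?= arrow(string, bool).
Bind T := list(S1); no other remaining equation mentions T.
Bind A := arrow(string, bool); substituting into the remaining equation gives: arrow(S, list(S1)) =?= arrow(list(arrow(string, bool)), S1).
Decompose arrow/2: S =?= list(arrow(string, bool)),  list(S1) =?= S1.
Bind S := list(arrow(string, bool)); no other remaining equation mentions S.
Occurs check fails: S1 occurs in list(S1); the equation S1 =?= list(S1) has no finite solution.

NO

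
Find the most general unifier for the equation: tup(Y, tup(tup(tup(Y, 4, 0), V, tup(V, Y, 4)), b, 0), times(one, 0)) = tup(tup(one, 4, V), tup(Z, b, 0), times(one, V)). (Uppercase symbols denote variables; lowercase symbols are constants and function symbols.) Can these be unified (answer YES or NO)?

Decompose tup/3: Y = tup(one, 4, V),  tup(tup(tup(Y, 4, 0), V, tup(V, Y, 4)), b, 0) = tup(Z, b, 0),  times(one, 0) = times(one, V).
Bind Y := tup(one, 4, V); substituting into the one remaining equation that mentions Y gives: tup(tup(tup(tup(one, 4, V), 4, 0), V, tup(V, tup(one, 4, V), 4)), b, 0) = tup(Z, b, 0).
Decompose tup/3: tup(tup(tup(one, 4, V), 4, 0), V, tup(V, tup(one, 4, V), 4)) = Z,  b = b,  0 = 0.
Bind Z := tup(tup(tup(one, 4, V), 4, 0), V, tup(V, tup(one, 4, V), 4)); no other remaining equation mentions Z.
Delete trivial equation b = b.
Delete trivial equation 0 = 0.
Decompose times/2: one = one,  0 = V.
Delete trivial equation one = one.
Bind V := 0. Substituting into the earlier bindings gives Y := tup(one, 4, 0), Z := tup(tup(tup(one, 4, 0), 4, 0), 0, tup(0, tup(one, 4, 0), 4)).
No equations remain and no clash or occurs-check failure arose, so a unifier exists.

YES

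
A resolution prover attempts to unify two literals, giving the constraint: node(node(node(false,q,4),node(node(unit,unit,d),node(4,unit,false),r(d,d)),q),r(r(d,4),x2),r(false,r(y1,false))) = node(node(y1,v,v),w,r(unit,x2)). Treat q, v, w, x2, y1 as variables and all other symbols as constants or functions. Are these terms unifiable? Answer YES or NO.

NO

Decompose node/3: node(node(false,q,4),node(node(unit,unit,d),node(4,unit,false),r(d,d)),q) = node(y1,v,v),  r(r(d,4),x2) = w,  r(false,r(y1,false)) = r(unit,x2).
Decompose node/3: node(false,q,4) = y1,  node(node(unit,unit,d),node(4,unit,false),r(d,d)) = v,  q = v.
Bind y1 := node(false,q,4); substituting into the one remaining equation that mentions y1 gives: r(false,r(node(false,q,4),false)) = r(unit,x2).
Bind v := node(node(unit,unit,d),node(4,unit,false),r(d,d)); substituting into the one remaining equation that mentions v gives: q = node(node(unit,unit,d),node(4,unit,false),r(d,d)).
Bind q := node(node(unit,unit,d),node(4,unit,false),r(d,d)); substituting into the one remaining equation that mentions q gives: r(false,r(node(false,node(node(unit,unit,d),node(4,unit,false),r(d,d)),4),false)) = r(unit,x2). Substituting into the earlier binding gives y1 := node(false,node(node(unit,unit,d),node(4,unit,false),r(d,d)),4).
Bind w := r(r(d,4),x2); no other remaining equation mentions w.
Decompose r/2: false = unit,  r(node(false,node(node(unit,unit,d),node(4,unit,false),r(d,d)),4),false) = x2.
Clash: constants false and unit differ; no unifier exists.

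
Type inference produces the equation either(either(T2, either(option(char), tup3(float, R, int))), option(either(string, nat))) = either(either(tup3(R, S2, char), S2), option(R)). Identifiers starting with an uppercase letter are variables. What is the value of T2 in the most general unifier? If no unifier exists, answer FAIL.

tup3(either(string, nat), either(option(char), tup3(float, either(string, nat), int)), char)

Decompose either/2: either(T2, either(option(char), tup3(float, R, int))) = either(tup3(R, S2, char), S2),  option(either(string, nat)) = option(R).
Decompose either/2: T2 = tup3(R, S2, char),  either(option(char), tup3(float, R, int)) = S2.
Bind T2 := tup3(R, S2, char); no other remaining equation mentions T2.
Bind S2 := either(option(char), tup3(float, R, int)); no other remaining equation mentions S2. Substituting into the earlier binding gives T2 := tup3(R, either(option(char), tup3(float, R, int)), char).
Decompose option/1: either(string, nat) = R.
Bind R := either(string, nat). Substituting into the earlier bindings gives T2 := tup3(either(string, nat), either(option(char), tup3(float, either(string, nat), int)), char), S2 := either(option(char), tup3(float, either(string, nat), int)).
MGU = { T2 ↦ tup3(either(string, nat), either(option(char), tup3(float, either(string, nat), int)), char), S2 ↦ either(option(char), tup3(float, either(string, nat), int)), R ↦ either(string, nat) }, so T2 ↦ tup3(either(string, nat), either(option(char), tup3(float, either(string, nat), int)), char).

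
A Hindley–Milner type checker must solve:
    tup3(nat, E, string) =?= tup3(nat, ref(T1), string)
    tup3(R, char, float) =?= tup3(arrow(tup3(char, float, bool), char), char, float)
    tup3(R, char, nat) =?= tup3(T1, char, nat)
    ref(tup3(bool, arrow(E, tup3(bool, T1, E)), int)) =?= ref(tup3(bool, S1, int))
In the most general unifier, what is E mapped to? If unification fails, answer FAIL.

Decompose tup3/3: nat =?= nat,  E =?= ref(T1),  string =?= string.
Delete trivial equation nat =?= nat.
Bind E := ref(T1); substituting into the one remaining equation that mentions E gives: ref(tup3(bool, arrow(ref(T1), tup3(bool, T1, ref(T1))), int)) =?= ref(tup3(bool, S1, int)).
Delete trivial equation string =?= string.
Decompose tup3/3: R =?= arrow(tup3(char, float, bool), char),  char =?= char,  float =?= float.
Bind R := arrow(tup3(char, float, bool), char); substituting into the one remaining equation that mentions R gives: tup3(arrow(tup3(char, float, bool), char), char, nat) =?= tup3(T1, char, nat).
Delete trivial equation char =?= char.
Delete trivial equation float =?= float.
Decompose tup3/3: arrow(tup3(char, float, bool), char) =?= T1,  char =?= char,  nat =?= nat.
Bind T1 := arrow(tup3(char, float, bool), char); substituting into the one remaining equation that mentions T1 gives: ref(tup3(bool, arrow(ref(arrow(tup3(char, float, bool), char)), tup3(bool, arrow(tup3(char, float, bool), char), ref(arrow(tup3(char, float, bool), char)))), int)) =?= ref(tup3(bool, S1, int)). Substituting into the earlier binding gives E := ref(arrow(tup3(char, float, bool), char)).
Delete trivial equation char =?= char.
Delete trivial equation nat =?= nat.
Decompose ref/1: tup3(bool, arrow(ref(arrow(tup3(char, float, bool), char)), tup3(bool, arrow(tup3(char, float, bool), char), ref(arrow(tup3(char, float, bool), char)))), int) =?= tup3(bool, S1, int).
Decompose tup3/3: bool =?= bool,  arrow(ref(arrow(tup3(char, float, bool), char)), tup3(bool, arrow(tup3(char, float, bool), char), ref(arrow(tup3(char, float, bool), char)))) =?= S1,  int =?= int.
Delete trivial equation bool =?= bool.
Bind S1 := arrow(ref(arrow(tup3(char, float, bool), char)), tup3(bool, arrow(tup3(char, float, bool), char), ref(arrow(tup3(char, float, bool), char)))); no other remaining equation mentions S1.
Delete trivial equation int =?= int.
MGU = { E -> ref(arrow(tup3(char, float, bool), char)), R -> arrow(tup3(char, float, bool), char), T1 -> arrow(tup3(char, float, bool), char), S1 -> arrow(ref(arrow(tup3(char, float, bool), char)), tup3(bool, arrow(tup3(char, float, bool), char), ref(arrow(tup3(char, float, bool), char)))) }, so E -> ref(arrow(tup3(char, float, bool), char)).

ref(arrow(tup3(char, float, bool), char))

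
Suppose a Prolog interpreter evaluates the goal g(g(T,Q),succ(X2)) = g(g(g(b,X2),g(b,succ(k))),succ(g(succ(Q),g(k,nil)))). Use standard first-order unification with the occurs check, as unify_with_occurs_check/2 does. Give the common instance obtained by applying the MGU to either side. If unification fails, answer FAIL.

g(g(g(b,g(succ(g(b,succ(k))),g(k,nil))),g(b,succ(k))),succ(g(succ(g(b,succ(k))),g(k,nil))))

Decompose g/2: g(T,Q) = g(g(b,X2),g(b,succ(k))),  succ(X2) = succ(g(succ(Q),g(k,nil))).
Decompose g/2: T = g(b,X2),  Q = g(b,succ(k)).
Bind T := g(b,X2); no other remaining equation mentions T.
Bind Q := g(b,succ(k)); substituting into the remaining equation gives: succ(X2) = succ(g(succ(g(b,succ(k))),g(k,nil))).
Decompose succ/1: X2 = g(succ(g(b,succ(k))),g(k,nil)).
Bind X2 := g(succ(g(b,succ(k))),g(k,nil)). Substituting into the earlier binding gives T := g(b,g(succ(g(b,succ(k))),g(k,nil))).
Applying the MGU to either side gives g(g(g(b,g(succ(g(b,succ(k))),g(k,nil))),g(b,succ(k))),succ(g(succ(g(b,succ(k))),g(k,nil)))).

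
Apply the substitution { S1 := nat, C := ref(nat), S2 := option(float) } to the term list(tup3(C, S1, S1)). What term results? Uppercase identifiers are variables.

Replace each occurrence of S1 with nat.
Replace each occurrence of C with ref(nat).
Result: list(tup3(ref(nat), nat, nat)).

list(tup3(ref(nat), nat, nat))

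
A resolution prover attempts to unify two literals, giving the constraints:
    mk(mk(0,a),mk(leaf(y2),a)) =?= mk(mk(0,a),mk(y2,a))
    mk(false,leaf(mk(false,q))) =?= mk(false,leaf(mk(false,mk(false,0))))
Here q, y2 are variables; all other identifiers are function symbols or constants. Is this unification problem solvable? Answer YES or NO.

NO

Decompose mk/2: mk(0,a) =?= mk(0,a),  mk(leaf(y2),a) =?= mk(y2,a).
Delete trivial equation mk(0,a) =?= mk(0,a).
Decompose mk/2: leaf(y2) =?= y2,  a =?= a.
Occurs check fails: y2 occurs in leaf(y2); the equation y2 =?= leaf(y2) has no finite solution.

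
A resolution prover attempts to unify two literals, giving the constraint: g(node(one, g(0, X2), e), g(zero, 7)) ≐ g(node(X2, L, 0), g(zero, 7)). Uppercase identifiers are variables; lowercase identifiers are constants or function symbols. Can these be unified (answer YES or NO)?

NO

Decompose g/2: node(one, g(0, X2), e) ≐ node(X2, L, 0),  g(zero, 7) ≐ g(zero, 7).
Decompose node/3: one ≐ X2,  g(0, X2) ≐ L,  e ≐ 0.
Bind X2 := one; substituting into the one remaining equation that mentions X2 gives: g(0, one) ≐ L.
Bind L := g(0, one); no other remaining equation mentions L.
Clash: constants e and 0 differ; no unifier exists.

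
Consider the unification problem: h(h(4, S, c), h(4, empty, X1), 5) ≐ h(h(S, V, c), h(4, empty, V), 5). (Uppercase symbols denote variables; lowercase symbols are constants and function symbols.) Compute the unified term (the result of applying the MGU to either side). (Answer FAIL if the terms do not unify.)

Decompose h/3: h(4, S, c) ≐ h(S, V, c),  h(4, empty, X1) ≐ h(4, empty, V),  5 ≐ 5.
Decompose h/3: 4 ≐ S,  S ≐ V,  c ≐ c.
Bind S := 4; substituting into the one remaining equation that mentions S gives: 4 ≐ V.
Bind V := 4; substituting into the one remaining equation that mentions V gives: h(4, empty, X1) ≐ h(4, empty, 4).
Delete trivial equation c ≐ c.
Decompose h/3: 4 ≐ 4,  empty ≐ empty,  X1 ≐ 4.
Delete trivial equation 4 ≐ 4.
Delete trivial equation empty ≐ empty.
Bind X1 := 4; no other remaining equation mentions X1.
Delete trivial equation 5 ≐ 5.
Applying the MGU to either side gives h(h(4, 4, c), h(4, empty, 4), 5).

h(h(4, 4, c), h(4, empty, 4), 5)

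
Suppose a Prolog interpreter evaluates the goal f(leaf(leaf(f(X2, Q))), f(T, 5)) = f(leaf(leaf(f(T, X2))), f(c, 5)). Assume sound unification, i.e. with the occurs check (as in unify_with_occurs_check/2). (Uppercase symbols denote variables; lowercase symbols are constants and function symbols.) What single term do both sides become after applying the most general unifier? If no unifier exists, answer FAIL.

Decompose f/2: leaf(leaf(f(X2, Q))) = leaf(leaf(f(T, X2))),  f(T, 5) = f(c, 5).
Decompose leaf/1: leaf(f(X2, Q)) = leaf(f(T, X2)).
Decompose leaf/1: f(X2, Q) = f(T, X2).
Decompose f/2: X2 = T,  Q = X2.
Bind X2 := T; substituting into the one remaining equation that mentions X2 gives: Q = T.
Bind Q := T; no other remaining equation mentions Q.
Decompose f/2: T = c,  5 = 5.
Bind T := c; no other remaining equation mentions T. Substituting into the earlier bindings gives X2 := c, Q := c.
Delete trivial equation 5 = 5.
Applying the MGU to either side gives f(leaf(leaf(f(c, c))), f(c, 5)).

f(leaf(leaf(f(c, c))), f(c, 5))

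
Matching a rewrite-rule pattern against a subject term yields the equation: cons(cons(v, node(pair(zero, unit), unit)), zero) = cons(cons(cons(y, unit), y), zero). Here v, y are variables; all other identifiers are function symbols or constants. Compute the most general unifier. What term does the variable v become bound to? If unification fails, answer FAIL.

cons(node(pair(zero, unit), unit), unit)

Decompose cons/2: cons(v, node(pair(zero, unit), unit)) = cons(cons(y, unit), y),  zero = zero.
Decompose cons/2: v = cons(y, unit),  node(pair(zero, unit), unit) = y.
Bind v := cons(y, unit); no other remaining equation mentions v.
Bind y := node(pair(zero, unit), unit); no other remaining equation mentions y. Substituting into the earlier binding gives v := cons(node(pair(zero, unit), unit), unit).
Delete trivial equation zero = zero.
MGU = { v -> cons(node(pair(zero, unit), unit), unit), y -> node(pair(zero, unit), unit) }, so v -> cons(node(pair(zero, unit), unit), unit).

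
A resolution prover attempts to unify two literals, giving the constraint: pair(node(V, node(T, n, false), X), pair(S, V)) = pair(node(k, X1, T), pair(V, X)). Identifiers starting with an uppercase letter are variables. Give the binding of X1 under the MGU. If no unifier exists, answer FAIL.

Decompose pair/2: node(V, node(T, n, false), X) = node(k, X1, T),  pair(S, V) = pair(V, X).
Decompose node/3: V = k,  node(T, n, false) = X1,  X = T.
Bind V := k; substituting into the one remaining equation that mentions V gives: pair(S, k) = pair(k, X).
Bind X1 := node(T, n, false); no other remaining equation mentions X1.
Bind X := T; substituting into the remaining equation gives: pair(S, k) = pair(k, T).
Decompose pair/2: S = k,  k = T.
Bind S := k; no other remaining equation mentions S.
Bind T := k. Substituting into the earlier bindings gives X1 := node(k, n, false), X := k.
MGU = { V ↦ k, X1 ↦ node(k, n, false), X ↦ k, S ↦ k, T ↦ k }, so X1 ↦ node(k, n, false).

node(k, n, false)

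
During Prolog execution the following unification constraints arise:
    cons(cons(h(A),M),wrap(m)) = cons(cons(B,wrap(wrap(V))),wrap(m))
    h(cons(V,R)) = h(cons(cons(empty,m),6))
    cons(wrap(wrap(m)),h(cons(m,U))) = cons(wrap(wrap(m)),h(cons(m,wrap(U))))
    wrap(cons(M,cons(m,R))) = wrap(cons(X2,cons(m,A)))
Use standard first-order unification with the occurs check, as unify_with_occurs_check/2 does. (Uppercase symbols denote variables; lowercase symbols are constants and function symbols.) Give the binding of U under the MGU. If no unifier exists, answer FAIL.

Decompose cons/2: cons(h(A),M) = cons(B,wrap(wrap(V))),  wrap(m) = wrap(m).
Decompose cons/2: h(A) = B,  M = wrap(wrap(V)).
Bind B := h(A); no other remaining equation mentions B.
Bind M := wrap(wrap(V)); substituting into the one remaining equation that mentions M gives: wrap(cons(wrap(wrap(V)),cons(m,R))) = wrap(cons(X2,cons(m,A))).
Delete trivial equation wrap(m) = wrap(m).
Decompose h/1: cons(V,R) = cons(cons(empty,m),6).
Decompose cons/2: V = cons(empty,m),  R = 6.
Bind V := cons(empty,m); substituting into the one remaining equation that mentions V gives: wrap(cons(wrap(wrap(cons(empty,m))),cons(m,R))) = wrap(cons(X2,cons(m,A))). Substituting into the earlier binding gives M := wrap(wrap(cons(empty,m))).
Bind R := 6; substituting into the one remaining equation that mentions R gives: wrap(cons(wrap(wrap(cons(empty,m))),cons(m,6))) = wrap(cons(X2,cons(m,A))).
Decompose cons/2: wrap(wrap(m)) = wrap(wrap(m)),  h(cons(m,U)) = h(cons(m,wrap(U))).
Delete trivial equation wrap(wrap(m)) = wrap(wrap(m)).
Decompose h/1: cons(m,U) = cons(m,wrap(U)).
Decompose cons/2: m = m,  U = wrap(U).
Delete trivial equation m = m.
Occurs check fails: U occurs in wrap(U); the equation U = wrap(U) has no finite solution.

FAIL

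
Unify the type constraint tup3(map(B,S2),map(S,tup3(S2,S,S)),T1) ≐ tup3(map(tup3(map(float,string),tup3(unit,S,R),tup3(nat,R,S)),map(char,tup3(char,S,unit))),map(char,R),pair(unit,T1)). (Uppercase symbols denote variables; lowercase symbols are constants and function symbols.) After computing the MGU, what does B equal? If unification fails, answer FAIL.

Decompose tup3/3: map(B,S2) ≐ map(tup3(map(float,string),tup3(unit,S,R),tup3(nat,R,S)),map(char,tup3(char,S,unit))),  map(S,tup3(S2,S,S)) ≐ map(char,R),  T1 ≐ pair(unit,T1).
Decompose map/2: B ≐ tup3(map(float,string),tup3(unit,S,R),tup3(nat,R,S)),  S2 ≐ map(char,tup3(char,S,unit)).
Bind B := tup3(map(float,string),tup3(unit,S,R),tup3(nat,R,S)); no other remaining equation mentions B.
Bind S2 := map(char,tup3(char,S,unit)); substituting into the one remaining equation that mentions S2 gives: map(S,tup3(map(char,tup3(char,S,unit)),S,S)) ≐ map(char,R).
Decompose map/2: S ≐ char,  tup3(map(char,tup3(char,S,unit)),S,S) ≐ R.
Bind S := char; substituting into the one remaining equation that mentions S gives: tup3(map(char,tup3(char,char,unit)),char,char) ≐ R. Substituting into the earlier bindings gives B := tup3(map(float,string),tup3(unit,char,R),tup3(nat,R,char)), S2 := map(char,tup3(char,char,unit)).
Bind R := tup3(map(char,tup3(char,char,unit)),char,char); no other remaining equation mentions R. Substituting into the earlier binding gives B := tup3(map(float,string),tup3(unit,char,tup3(map(char,tup3(char,char,unit)),char,char)),tup3(nat,tup3(map(char,tup3(char,char,unit)),char,char),char)).
Occurs check fails: T1 occurs in pair(unit,T1); the equation T1 ≐ pair(unit,T1) has no finite solution.

FAIL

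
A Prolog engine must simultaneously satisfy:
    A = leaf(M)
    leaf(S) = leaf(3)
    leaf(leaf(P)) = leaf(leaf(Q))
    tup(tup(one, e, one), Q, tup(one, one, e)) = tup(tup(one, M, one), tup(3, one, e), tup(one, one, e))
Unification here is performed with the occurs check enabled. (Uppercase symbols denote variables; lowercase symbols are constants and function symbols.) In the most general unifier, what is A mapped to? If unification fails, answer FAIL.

Bind A := leaf(M); no other remaining equation mentions A.
Decompose leaf/1: S = 3.
Bind S := 3; no other remaining equation mentions S.
Decompose leaf/1: leaf(P) = leaf(Q).
Decompose leaf/1: P = Q.
Bind P := Q; no other remaining equation mentions P.
Decompose tup/3: tup(one, e, one) = tup(one, M, one),  Q = tup(3, one, e),  tup(one, one, e) = tup(one, one, e).
Decompose tup/3: one = one,  e = M,  one = one.
Delete trivial equation one = one.
Bind M := e; no other remaining equation mentions M. Substituting into the earlier binding gives A := leaf(e).
Delete trivial equation one = one.
Bind Q := tup(3, one, e); no other remaining equation mentions Q. Substituting into the earlier binding gives P := tup(3, one, e).
Delete trivial equation tup(one, one, e) = tup(one, one, e).
MGU = { A = leaf(e), S = 3, P = tup(3, one, e), M = e, Q = tup(3, one, e) }, so A = leaf(e).

leaf(e)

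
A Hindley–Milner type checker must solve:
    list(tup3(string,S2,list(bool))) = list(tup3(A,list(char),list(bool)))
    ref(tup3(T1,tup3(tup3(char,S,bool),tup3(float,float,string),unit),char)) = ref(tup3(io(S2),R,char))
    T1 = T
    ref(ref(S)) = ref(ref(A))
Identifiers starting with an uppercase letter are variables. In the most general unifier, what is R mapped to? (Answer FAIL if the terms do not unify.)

Decompose list/1: tup3(string,S2,list(bool)) = tup3(A,list(char),list(bool)).
Decompose tup3/3: string = A,  S2 = list(char),  list(bool) = list(bool).
Bind A := string; substituting into the one remaining equation that mentions A gives: ref(ref(S)) = ref(ref(string)).
Bind S2 := list(char); substituting into the one remaining equation that mentions S2 gives: ref(tup3(T1,tup3(tup3(char,S,bool),tup3(float,float,string),unit),char)) = ref(tup3(io(list(char)),R,char)).
Delete trivial equation list(bool) = list(bool).
Decompose ref/1: tup3(T1,tup3(tup3(char,S,bool),tup3(float,float,string),unit),char) = tup3(io(list(char)),R,char).
Decompose tup3/3: T1 = io(list(char)),  tup3(tup3(char,S,bool),tup3(float,float,string),unit) = R,  char = char.
Bind T1 := io(list(char)); substituting into the one remaining equation that mentions T1 gives: io(list(char)) = T.
Bind R := tup3(tup3(char,S,bool),tup3(float,float,string),unit); no other remaining equation mentions R.
Delete trivial equation char = char.
Bind T := io(list(char)); no other remaining equation mentions T.
Decompose ref/1: ref(S) = ref(string).
Decompose ref/1: S = string.
Bind S := string. Substituting into the earlier binding gives R := tup3(tup3(char,string,bool),tup3(float,float,string),unit).
MGU = { A ↦ string, S2 ↦ list(char), T1 ↦ io(list(char)), R ↦ tup3(tup3(char,string,bool),tup3(float,float,string),unit), T ↦ io(list(char)), S ↦ string }, so R ↦ tup3(tup3(char,string,bool),tup3(float,float,string),unit).

tup3(tup3(char,string,bool),tup3(float,float,string),unit)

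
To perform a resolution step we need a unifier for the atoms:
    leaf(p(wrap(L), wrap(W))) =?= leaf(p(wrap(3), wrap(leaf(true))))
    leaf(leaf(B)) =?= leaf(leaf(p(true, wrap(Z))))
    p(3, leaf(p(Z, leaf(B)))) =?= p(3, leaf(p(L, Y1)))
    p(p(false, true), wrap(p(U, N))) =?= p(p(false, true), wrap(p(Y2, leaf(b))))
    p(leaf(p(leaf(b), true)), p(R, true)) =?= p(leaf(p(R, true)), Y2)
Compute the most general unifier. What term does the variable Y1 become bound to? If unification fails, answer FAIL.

Decompose leaf/1: p(wrap(L), wrap(W)) =?= p(wrap(3), wrap(leaf(true))).
Decompose p/2: wrap(L) =?= wrap(3),  wrap(W) =?= wrap(leaf(true)).
Decompose wrap/1: L =?= 3.
Bind L := 3; substituting into the one remaining equation that mentions L gives: p(3, leaf(p(Z, leaf(B)))) =?= p(3, leaf(p(3, Y1))).
Decompose wrap/1: W =?= leaf(true).
Bind W := leaf(true); no other remaining equation mentions W.
Decompose leaf/1: leaf(B) =?= leaf(p(true, wrap(Z))).
Decompose leaf/1: B =?= p(true, wrap(Z)).
Bind B := p(true, wrap(Z)); substituting into the one remaining equation that mentions B gives: p(3, leaf(p(Z, leaf(p(true, wrap(Z)))))) =?= p(3, leaf(p(3, Y1))).
Decompose p/2: 3 =?= 3,  leaf(p(Z, leaf(p(true, wrap(Z))))) =?= leaf(p(3, Y1)).
Delete trivial equation 3 =?= 3.
Decompose leaf/1: p(Z, leaf(p(true, wrap(Z)))) =?= p(3, Y1).
Decompose p/2: Z =?= 3,  leaf(p(true, wrap(Z))) =?= Y1.
Bind Z := 3; substituting into the one remaining equation that mentions Z gives: leaf(p(true, wrap(3))) =?= Y1. Substituting into the earlier binding gives B := p(true, wrap(3)).
Bind Y1 := leaf(p(true, wrap(3))); no other remaining equation mentions Y1.
Decompose p/2: p(false, true) =?= p(false, true),  wrap(p(U, N)) =?= wrap(p(Y2, leaf(b))).
Delete trivial equation p(false, true) =?= p(false, true).
Decompose wrap/1: p(U, N) =?= p(Y2, leaf(b)).
Decompose p/2: U =?= Y2,  N =?= leaf(b).
Bind U := Y2; no other remaining equation mentions U.
Bind N := leaf(b); no other remaining equation mentions N.
Decompose p/2: leaf(p(leaf(b), true)) =?= leaf(p(R, true)),  p(R, true) =?= Y2.
Decompose leaf/1: p(leaf(b), true) =?= p(R, true).
Decompose p/2: leaf(b) =?= R,  true =?= true.
Bind R := leaf(b); substituting into the one remaining equation that mentions R gives: p(leaf(b), true) =?= Y2.
Delete trivial equation true =?= true.
Bind Y2 := p(leaf(b), true). Substituting into the earlier binding gives U := p(leaf(b), true).
MGU = { L := 3, W := leaf(true), B := p(true, wrap(3)), Z := 3, Y1 := leaf(p(true, wrap(3))), U := p(leaf(b), true), N := leaf(b), R := leaf(b), Y2 := p(leaf(b), true) }, so Y1 := leaf(p(true, wrap(3))).

leaf(p(true, wrap(3)))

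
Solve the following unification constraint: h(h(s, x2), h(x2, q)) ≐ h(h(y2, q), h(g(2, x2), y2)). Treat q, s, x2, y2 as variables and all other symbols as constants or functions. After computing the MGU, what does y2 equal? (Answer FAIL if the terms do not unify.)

FAIL

Decompose h/2: h(s, x2) ≐ h(y2, q),  h(x2, q) ≐ h(g(2, x2), y2).
Decompose h/2: s ≐ y2,  x2 ≐ q.
Bind s := y2; no other remaining equation mentions s.
Bind x2 := q; substituting into the remaining equation gives: h(q, q) ≐ h(g(2, q), y2).
Decompose h/2: q ≐ g(2, q),  q ≐ y2.
Occurs check fails: q occurs in g(2, q); the equation q ≐ g(2, q) has no finite solution.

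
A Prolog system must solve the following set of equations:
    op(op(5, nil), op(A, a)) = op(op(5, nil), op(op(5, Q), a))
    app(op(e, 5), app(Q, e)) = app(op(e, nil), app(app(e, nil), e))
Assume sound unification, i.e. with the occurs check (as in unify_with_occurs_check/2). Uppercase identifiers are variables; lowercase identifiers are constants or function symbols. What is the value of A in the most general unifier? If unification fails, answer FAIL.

FAIL

Decompose op/2: op(5, nil) = op(5, nil),  op(A, a) = op(op(5, Q), a).
Delete trivial equation op(5, nil) = op(5, nil).
Decompose op/2: A = op(5, Q),  a = a.
Bind A := op(5, Q); no other remaining equation mentions A.
Delete trivial equation a = a.
Decompose app/2: op(e, 5) = op(e, nil),  app(Q, e) = app(app(e, nil), e).
Decompose op/2: e = e,  5 = nil.
Delete trivial equation e = e.
Clash: constants 5 and nil differ; no unifier exists.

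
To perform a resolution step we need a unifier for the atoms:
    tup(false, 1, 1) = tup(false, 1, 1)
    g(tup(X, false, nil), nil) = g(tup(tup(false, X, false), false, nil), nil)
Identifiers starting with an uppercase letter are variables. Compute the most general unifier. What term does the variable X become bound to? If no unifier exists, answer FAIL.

FAIL

Delete trivial equation tup(false, 1, 1) = tup(false, 1, 1).
Decompose g/2: tup(X, false, nil) = tup(tup(false, X, false), false, nil),  nil = nil.
Decompose tup/3: X = tup(false, X, false),  false = false,  nil = nil.
Occurs check fails: X occurs in tup(false, X, false); the equation X = tup(false, X, false) has no finite solution.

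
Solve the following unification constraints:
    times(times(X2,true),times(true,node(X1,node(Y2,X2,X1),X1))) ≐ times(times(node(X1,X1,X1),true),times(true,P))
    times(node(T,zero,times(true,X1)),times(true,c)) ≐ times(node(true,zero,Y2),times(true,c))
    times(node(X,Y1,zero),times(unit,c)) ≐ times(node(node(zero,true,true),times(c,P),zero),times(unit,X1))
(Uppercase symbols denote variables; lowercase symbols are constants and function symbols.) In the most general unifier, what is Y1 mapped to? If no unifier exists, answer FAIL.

Decompose times/2: times(X2,true) ≐ times(node(X1,X1,X1),true),  times(true,node(X1,node(Y2,X2,X1),X1)) ≐ times(true,P).
Decompose times/2: X2 ≐ node(X1,X1,X1),  true ≐ true.
Bind X2 := node(X1,X1,X1); substituting into the one remaining equation that mentions X2 gives: times(true,node(X1,node(Y2,node(X1,X1,X1),X1),X1)) ≐ times(true,P).
Delete trivial equation true ≐ true.
Decompose times/2: true ≐ true,  node(X1,node(Y2,node(X1,X1,X1),X1),X1) ≐ P.
Delete trivial equation true ≐ true.
Bind P := node(X1,node(Y2,node(X1,X1,X1),X1),X1); substituting into the one remaining equation that mentions P gives: times(node(X,Y1,zero),times(unit,c)) ≐ times(node(node(zero,true,true),times(c,node(X1,node(Y2,node(X1,X1,X1),X1),X1)),zero),times(unit,X1)).
Decompose times/2: node(T,zero,times(true,X1)) ≐ node(true,zero,Y2),  times(true,c) ≐ times(true,c).
Decompose node/3: T ≐ true,  zero ≐ zero,  times(true,X1) ≐ Y2.
Bind T := true; no other remaining equation mentions T.
Delete trivial equation zero ≐ zero.
Bind Y2 := times(true,X1); substituting into the one remaining equation that mentions Y2 gives: times(node(X,Y1,zero),times(unit,c)) ≐ times(node(node(zero,true,true),times(c,node(X1,node(times(true,X1),node(X1,X1,X1),X1),X1)),zero),times(unit,X1)). Substituting into the earlier binding gives P := node(X1,node(times(true,X1),node(X1,X1,X1),X1),X1).
Delete trivial equation times(true,c) ≐ times(true,c).
Decompose times/2: node(X,Y1,zero) ≐ node(node(zero,true,true),times(c,node(X1,node(times(true,X1),node(X1,X1,X1),X1),X1)),zero),  times(unit,c) ≐ times(unit,X1).
Decompose node/3: X ≐ node(zero,true,true),  Y1 ≐ times(c,node(X1,node(times(true,X1),node(X1,X1,X1),X1),X1)),  zero ≐ zero.
Bind X := node(zero,true,true); no other remaining equation mentions X.
Bind Y1 := times(c,node(X1,node(times(true,X1),node(X1,X1,X1),X1),X1)); no other remaining equation mentions Y1.
Delete trivial equation zero ≐ zero.
Decompose times/2: unit ≐ unit,  c ≐ X1.
Delete trivial equation unit ≐ unit.
Bind X1 := c. Substituting into the earlier bindings gives X2 := node(c,c,c), P := node(c,node(times(true,c),node(c,c,c),c),c), Y2 := times(true,c), Y1 := times(c,node(c,node(times(true,c),node(c,c,c),c),c)).
MGU = { X2 -> node(c,c,c), P -> node(c,node(times(true,c),node(c,c,c),c),c), T -> true, Y2 -> times(true,c), X -> node(zero,true,true), Y1 -> times(c,node(c,node(times(true,c),node(c,c,c),c),c)), X1 -> c }, so Y1 -> times(c,node(c,node(times(true,c),node(c,c,c),c),c)).

times(c,node(c,node(times(true,c),node(c,c,c),c),c))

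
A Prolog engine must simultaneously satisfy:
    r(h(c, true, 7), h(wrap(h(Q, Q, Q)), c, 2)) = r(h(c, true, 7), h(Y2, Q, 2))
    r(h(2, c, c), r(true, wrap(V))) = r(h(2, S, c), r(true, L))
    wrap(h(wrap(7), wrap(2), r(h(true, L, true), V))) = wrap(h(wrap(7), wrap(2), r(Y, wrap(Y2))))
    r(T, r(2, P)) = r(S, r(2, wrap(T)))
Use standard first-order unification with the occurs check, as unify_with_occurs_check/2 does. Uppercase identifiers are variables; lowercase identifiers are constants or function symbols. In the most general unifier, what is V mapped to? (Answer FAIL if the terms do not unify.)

Decompose r/2: h(c, true, 7) = h(c, true, 7),  h(wrap(h(Q, Q, Q)), c, 2) = h(Y2, Q, 2).
Delete trivial equation h(c, true, 7) = h(c, true, 7).
Decompose h/3: wrap(h(Q, Q, Q)) = Y2,  c = Q,  2 = 2.
Bind Y2 := wrap(h(Q, Q, Q)); substituting into the one remaining equation that mentions Y2 gives: wrap(h(wrap(7), wrap(2), r(h(true, L, true), V))) = wrap(h(wrap(7), wrap(2), r(Y, wrap(wrap(h(Q, Q, Q)))))).
Bind Q := c; substituting into the one remaining equation that mentions Q gives: wrap(h(wrap(7), wrap(2), r(h(true, L, true), V))) = wrap(h(wrap(7), wrap(2), r(Y, wrap(wrap(h(c, c, c)))))). Substituting into the earlier binding gives Y2 := wrap(h(c, c, c)).
Delete trivial equation 2 = 2.
Decompose r/2: h(2, c, c) = h(2, S, c),  r(true, wrap(V)) = r(true, L).
Decompose h/3: 2 = 2,  c = S,  c = c.
Delete trivial equation 2 = 2.
Bind S := c; substituting into the one remaining equation that mentions S gives: r(T, r(2, P)) = r(c, r(2, wrap(T))).
Delete trivial equation c = c.
Decompose r/2: true = true,  wrap(V) = L.
Delete trivial equation true = true.
Bind L := wrap(V); substituting into the one remaining equation that mentions L gives: wrap(h(wrap(7), wrap(2), r(h(true, wrap(V), true), V))) = wrap(h(wrap(7), wrap(2), r(Y, wrap(wrap(h(c, c, c)))))).
Decompose wrap/1: h(wrap(7), wrap(2), r(h(true, wrap(V), true), V)) = h(wrap(7), wrap(2), r(Y, wrap(wrap(h(c, c, c))))).
Decompose h/3: wrap(7) = wrap(7),  wrap(2) = wrap(2),  r(h(true, wrap(V), true), V) = r(Y, wrap(wrap(h(c, c, c)))).
Delete trivial equation wrap(7) = wrap(7).
Delete trivial equation wrap(2) = wrap(2).
Decompose r/2: h(true, wrap(V), true) = Y,  V = wrap(wrap(h(c, c, c))).
Bind Y := h(true, wrap(V), true); no other remaining equation mentions Y.
Bind V := wrap(wrap(h(c, c, c))); no other remaining equation mentions V. Substituting into the earlier bindings gives L := wrap(wrap(wrap(h(c, c, c)))), Y := h(true, wrap(wrap(wrap(h(c, c, c)))), true).
Decompose r/2: T = c,  r(2, P) = r(2, wrap(T)).
Bind T := c; substituting into the remaining equation gives: r(2, P) = r(2, wrap(c)).
Decompose r/2: 2 = 2,  P = wrap(c).
Delete trivial equation 2 = 2.
Bind P := wrap(c).
MGU = { Y2 = wrap(h(c, c, c)), Q = c, S = c, L = wrap(wrap(wrap(h(c, c, c)))), Y = h(true, wrap(wrap(wrap(h(c, c, c)))), true), V = wrap(wrap(h(c, c, c))), T = c, P = wrap(c) }, so V = wrap(wrap(h(c, c, c))).

wrap(wrap(h(c, c, c)))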